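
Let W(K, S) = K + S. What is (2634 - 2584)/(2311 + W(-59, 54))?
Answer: 25/1153 ≈ 0.021683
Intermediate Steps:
(2634 - 2584)/(2311 + W(-59, 54)) = (2634 - 2584)/(2311 + (-59 + 54)) = 50/(2311 - 5) = 50/2306 = 50*(1/2306) = 25/1153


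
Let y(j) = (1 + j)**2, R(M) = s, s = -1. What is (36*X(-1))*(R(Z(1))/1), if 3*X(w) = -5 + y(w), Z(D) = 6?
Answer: 60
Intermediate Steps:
R(M) = -1
X(w) = -5/3 + (1 + w)**2/3 (X(w) = (-5 + (1 + w)**2)/3 = -5/3 + (1 + w)**2/3)
(36*X(-1))*(R(Z(1))/1) = (36*(-5/3 + (1 - 1)**2/3))*(-1/1) = (36*(-5/3 + (1/3)*0**2))*(-1*1) = (36*(-5/3 + (1/3)*0))*(-1) = (36*(-5/3 + 0))*(-1) = (36*(-5/3))*(-1) = -60*(-1) = 60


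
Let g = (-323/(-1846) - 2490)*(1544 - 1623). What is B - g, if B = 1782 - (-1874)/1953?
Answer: -702708538759/3605238 ≈ -1.9491e+5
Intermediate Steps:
g = 363101143/1846 (g = (-323*(-1/1846) - 2490)*(-79) = (323/1846 - 2490)*(-79) = -4596217/1846*(-79) = 363101143/1846 ≈ 1.9670e+5)
B = 3482120/1953 (B = 1782 - (-1874)/1953 = 1782 - 1*(-1874/1953) = 1782 + 1874/1953 = 3482120/1953 ≈ 1783.0)
B - g = 3482120/1953 - 1*363101143/1846 = 3482120/1953 - 363101143/1846 = -702708538759/3605238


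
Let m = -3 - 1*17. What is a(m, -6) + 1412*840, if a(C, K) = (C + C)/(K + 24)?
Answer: 10674700/9 ≈ 1.1861e+6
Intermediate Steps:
m = -20 (m = -3 - 17 = -20)
a(C, K) = 2*C/(24 + K) (a(C, K) = (2*C)/(24 + K) = 2*C/(24 + K))
a(m, -6) + 1412*840 = 2*(-20)/(24 - 6) + 1412*840 = 2*(-20)/18 + 1186080 = 2*(-20)*(1/18) + 1186080 = -20/9 + 1186080 = 10674700/9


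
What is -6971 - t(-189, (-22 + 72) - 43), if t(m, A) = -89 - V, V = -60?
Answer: -6942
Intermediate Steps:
t(m, A) = -29 (t(m, A) = -89 - 1*(-60) = -89 + 60 = -29)
-6971 - t(-189, (-22 + 72) - 43) = -6971 - 1*(-29) = -6971 + 29 = -6942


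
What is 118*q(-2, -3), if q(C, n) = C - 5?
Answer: -826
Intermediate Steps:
q(C, n) = -5 + C
118*q(-2, -3) = 118*(-5 - 2) = 118*(-7) = -826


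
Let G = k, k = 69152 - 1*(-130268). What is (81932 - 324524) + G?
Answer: -43172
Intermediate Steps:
k = 199420 (k = 69152 + 130268 = 199420)
G = 199420
(81932 - 324524) + G = (81932 - 324524) + 199420 = -242592 + 199420 = -43172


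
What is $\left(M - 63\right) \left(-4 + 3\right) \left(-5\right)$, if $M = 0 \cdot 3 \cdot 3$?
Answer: $-315$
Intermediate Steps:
$M = 0$ ($M = 0 \cdot 3 = 0$)
$\left(M - 63\right) \left(-4 + 3\right) \left(-5\right) = \left(0 - 63\right) \left(-4 + 3\right) \left(-5\right) = - 63 \left(\left(-1\right) \left(-5\right)\right) = \left(-63\right) 5 = -315$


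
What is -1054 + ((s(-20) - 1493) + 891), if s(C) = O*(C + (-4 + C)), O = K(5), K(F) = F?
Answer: -1876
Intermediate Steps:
O = 5
s(C) = -20 + 10*C (s(C) = 5*(C + (-4 + C)) = 5*(-4 + 2*C) = -20 + 10*C)
-1054 + ((s(-20) - 1493) + 891) = -1054 + (((-20 + 10*(-20)) - 1493) + 891) = -1054 + (((-20 - 200) - 1493) + 891) = -1054 + ((-220 - 1493) + 891) = -1054 + (-1713 + 891) = -1054 - 822 = -1876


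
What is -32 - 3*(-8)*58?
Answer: 1360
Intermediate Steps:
-32 - 3*(-8)*58 = -32 + 24*58 = -32 + 1392 = 1360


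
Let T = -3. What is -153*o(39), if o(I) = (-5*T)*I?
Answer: -89505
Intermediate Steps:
o(I) = 15*I (o(I) = (-5*(-3))*I = 15*I)
-153*o(39) = -2295*39 = -153*585 = -89505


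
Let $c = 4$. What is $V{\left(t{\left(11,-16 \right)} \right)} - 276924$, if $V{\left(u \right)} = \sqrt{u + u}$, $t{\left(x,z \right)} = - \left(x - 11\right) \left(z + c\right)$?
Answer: $-276924$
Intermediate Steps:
$t{\left(x,z \right)} = - \left(-11 + x\right) \left(4 + z\right)$ ($t{\left(x,z \right)} = - \left(x - 11\right) \left(z + 4\right) = - \left(-11 + x\right) \left(4 + z\right)$)
$V{\left(u \right)} = \sqrt{2} \sqrt{u}$ ($V{\left(u \right)} = \sqrt{2 u} = \sqrt{2} \sqrt{u}$)
$V{\left(t{\left(11,-16 \right)} \right)} - 276924 = \sqrt{2} \sqrt{44 - 44 + 11 \left(-16\right) - 11 \left(-16\right)} - 276924 = \sqrt{2} \sqrt{44 - 44 - 176 + 176} - 276924 = \sqrt{2} \sqrt{0} - 276924 = \sqrt{2} \cdot 0 - 276924 = 0 - 276924 = -276924$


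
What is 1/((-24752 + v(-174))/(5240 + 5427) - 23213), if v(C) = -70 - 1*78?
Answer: -10667/247637971 ≈ -4.3075e-5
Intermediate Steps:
v(C) = -148 (v(C) = -70 - 78 = -148)
1/((-24752 + v(-174))/(5240 + 5427) - 23213) = 1/((-24752 - 148)/(5240 + 5427) - 23213) = 1/(-24900/10667 - 23213) = 1/(-247637971/10667) = -10667/247637971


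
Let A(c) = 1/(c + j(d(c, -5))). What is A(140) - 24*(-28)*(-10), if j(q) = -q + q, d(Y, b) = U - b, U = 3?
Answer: -940799/140 ≈ -6720.0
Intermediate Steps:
d(Y, b) = 3 - b
j(q) = 0
A(c) = 1/c (A(c) = 1/(c + 0) = 1/c)
A(140) - 24*(-28)*(-10) = 1/140 - 24*(-28)*(-10) = 1/140 - (-672)*(-10) = 1/140 - 1*6720 = 1/140 - 6720 = -940799/140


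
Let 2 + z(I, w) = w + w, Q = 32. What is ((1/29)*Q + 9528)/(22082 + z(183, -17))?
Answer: 138172/319667 ≈ 0.43224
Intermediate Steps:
z(I, w) = -2 + 2*w (z(I, w) = -2 + (w + w) = -2 + 2*w)
((1/29)*Q + 9528)/(22082 + z(183, -17)) = ((1/29)*32 + 9528)/(22082 + (-2 + 2*(-17))) = ((1*(1/29))*32 + 9528)/(22082 + (-2 - 34)) = ((1/29)*32 + 9528)/(22082 - 36) = (32/29 + 9528)/22046 = (276344/29)*(1/22046) = 138172/319667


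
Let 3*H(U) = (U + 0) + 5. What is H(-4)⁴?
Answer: 1/81 ≈ 0.012346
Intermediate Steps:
H(U) = 5/3 + U/3 (H(U) = ((U + 0) + 5)/3 = (U + 5)/3 = (5 + U)/3 = 5/3 + U/3)
H(-4)⁴ = (5/3 + (⅓)*(-4))⁴ = (5/3 - 4/3)⁴ = (⅓)⁴ = 1/81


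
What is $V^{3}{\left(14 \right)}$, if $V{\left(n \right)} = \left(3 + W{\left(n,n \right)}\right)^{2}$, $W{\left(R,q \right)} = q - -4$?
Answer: $85766121$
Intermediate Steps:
$W{\left(R,q \right)} = 4 + q$ ($W{\left(R,q \right)} = q + 4 = 4 + q$)
$V{\left(n \right)} = \left(7 + n\right)^{2}$ ($V{\left(n \right)} = \left(3 + \left(4 + n\right)\right)^{2} = \left(7 + n\right)^{2}$)
$V^{3}{\left(14 \right)} = \left(\left(7 + 14\right)^{2}\right)^{3} = \left(21^{2}\right)^{3} = 441^{3} = 85766121$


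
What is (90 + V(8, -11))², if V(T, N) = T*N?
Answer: 4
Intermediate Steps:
V(T, N) = N*T
(90 + V(8, -11))² = (90 - 11*8)² = (90 - 88)² = 2² = 4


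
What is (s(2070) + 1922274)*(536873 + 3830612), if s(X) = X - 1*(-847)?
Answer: 8408242814635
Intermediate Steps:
s(X) = 847 + X (s(X) = X + 847 = 847 + X)
(s(2070) + 1922274)*(536873 + 3830612) = ((847 + 2070) + 1922274)*(536873 + 3830612) = (2917 + 1922274)*4367485 = 1925191*4367485 = 8408242814635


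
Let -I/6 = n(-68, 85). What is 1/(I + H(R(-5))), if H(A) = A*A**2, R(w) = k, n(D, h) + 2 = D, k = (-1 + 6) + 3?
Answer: 1/932 ≈ 0.0010730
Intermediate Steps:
k = 8 (k = 5 + 3 = 8)
n(D, h) = -2 + D
R(w) = 8
I = 420 (I = -6*(-2 - 68) = -6*(-70) = 420)
H(A) = A**3
1/(I + H(R(-5))) = 1/(420 + 8**3) = 1/(420 + 512) = 1/932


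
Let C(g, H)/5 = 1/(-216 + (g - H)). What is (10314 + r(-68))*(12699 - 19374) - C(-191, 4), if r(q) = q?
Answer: -28109132545/411 ≈ -6.8392e+7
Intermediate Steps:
C(g, H) = 5/(-216 + g - H) (C(g, H) = 5/(-216 + (g - H)) = 5/(-216 + g - H))
(10314 + r(-68))*(12699 - 19374) - C(-191, 4) = (10314 - 68)*(12699 - 19374) - 5/(-216 - 191 - 1*4) = 10246*(-6675) - 5/(-216 - 191 - 4) = -68392050 - 5/(-411) = -68392050 - 5*(-1)/411 = -68392050 - 1*(-5/411) = -68392050 + 5/411 = -28109132545/411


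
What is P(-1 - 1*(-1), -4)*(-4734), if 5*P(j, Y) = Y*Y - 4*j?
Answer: -75744/5 ≈ -15149.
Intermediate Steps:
P(j, Y) = -4*j/5 + Y²/5 (P(j, Y) = (Y*Y - 4*j)/5 = (Y² - 4*j)/5 = -4*j/5 + Y²/5)
P(-1 - 1*(-1), -4)*(-4734) = (-4*(-1 - 1*(-1))/5 + (⅕)*(-4)²)*(-4734) = (-4*(-1 + 1)/5 + (⅕)*16)*(-4734) = (-⅘*0 + 16/5)*(-4734) = (0 + 16/5)*(-4734) = (16/5)*(-4734) = -75744/5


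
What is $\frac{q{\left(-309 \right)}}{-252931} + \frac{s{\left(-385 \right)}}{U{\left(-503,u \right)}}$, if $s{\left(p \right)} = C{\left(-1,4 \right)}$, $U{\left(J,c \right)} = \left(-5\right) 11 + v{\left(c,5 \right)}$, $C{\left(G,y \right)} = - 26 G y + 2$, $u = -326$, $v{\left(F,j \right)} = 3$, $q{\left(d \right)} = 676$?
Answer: $- \frac{13422919}{6576206} \approx -2.0411$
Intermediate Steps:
$C{\left(G,y \right)} = 2 - 26 G y$ ($C{\left(G,y \right)} = - 26 G y + 2 = 2 - 26 G y$)
$U{\left(J,c \right)} = -52$ ($U{\left(J,c \right)} = \left(-5\right) 11 + 3 = -55 + 3 = -52$)
$s{\left(p \right)} = 106$ ($s{\left(p \right)} = 2 - \left(-26\right) 4 = 2 + 104 = 106$)
$\frac{q{\left(-309 \right)}}{-252931} + \frac{s{\left(-385 \right)}}{U{\left(-503,u \right)}} = \frac{676}{-252931} + \frac{106}{-52} = 676 \left(- \frac{1}{252931}\right) + 106 \left(- \frac{1}{52}\right) = - \frac{676}{252931} - \frac{53}{26} = - \frac{13422919}{6576206}$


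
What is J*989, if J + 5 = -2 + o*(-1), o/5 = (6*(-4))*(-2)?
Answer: -244283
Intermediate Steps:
o = 240 (o = 5*((6*(-4))*(-2)) = 5*(-24*(-2)) = 5*48 = 240)
J = -247 (J = -5 + (-2 + 240*(-1)) = -5 + (-2 - 240) = -5 - 242 = -247)
J*989 = -247*989 = -244283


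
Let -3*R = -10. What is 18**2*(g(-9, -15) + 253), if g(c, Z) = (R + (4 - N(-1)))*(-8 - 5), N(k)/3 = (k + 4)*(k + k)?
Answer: -24732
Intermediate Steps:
R = 10/3 (R = -1/3*(-10) = 10/3 ≈ 3.3333)
N(k) = 6*k*(4 + k) (N(k) = 3*((k + 4)*(k + k)) = 3*((4 + k)*(2*k)) = 3*(2*k*(4 + k)) = 6*k*(4 + k))
g(c, Z) = -988/3 (g(c, Z) = (10/3 + (4 - 6*(-1)*(4 - 1)))*(-8 - 5) = (10/3 + (4 - 6*(-1)*3))*(-13) = (10/3 + (4 - 1*(-18)))*(-13) = (10/3 + (4 + 18))*(-13) = (10/3 + 22)*(-13) = (76/3)*(-13) = -988/3)
18**2*(g(-9, -15) + 253) = 18**2*(-988/3 + 253) = 324*(-229/3) = -24732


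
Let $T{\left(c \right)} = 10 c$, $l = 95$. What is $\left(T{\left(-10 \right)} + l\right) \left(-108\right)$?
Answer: $540$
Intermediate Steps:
$\left(T{\left(-10 \right)} + l\right) \left(-108\right) = \left(10 \left(-10\right) + 95\right) \left(-108\right) = \left(-100 + 95\right) \left(-108\right) = \left(-5\right) \left(-108\right) = 540$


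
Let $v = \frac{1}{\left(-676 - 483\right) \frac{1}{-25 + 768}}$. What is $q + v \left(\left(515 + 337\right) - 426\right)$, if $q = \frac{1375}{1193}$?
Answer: $- \frac{376012349}{1382687} \approx -271.94$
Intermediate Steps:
$v = - \frac{743}{1159}$ ($v = \frac{1}{\left(-1159\right) \frac{1}{743}} = \frac{1}{- \frac{1159}{743}} = - \frac{743}{1159} \approx -0.64107$)
$q = \frac{1375}{1193}$ ($q = 1375 \cdot \frac{1}{1193} = \frac{1375}{1193} \approx 1.1526$)
$q + v \left(\left(515 + 337\right) - 426\right) = \frac{1375}{1193} - \frac{743 \left(\left(515 + 337\right) - 426\right)}{1159} = \frac{1375}{1193} - \frac{743 \left(852 - 426\right)}{1159} = \frac{1375}{1193} - \frac{316518}{1159} = - \frac{376012349}{1382687}$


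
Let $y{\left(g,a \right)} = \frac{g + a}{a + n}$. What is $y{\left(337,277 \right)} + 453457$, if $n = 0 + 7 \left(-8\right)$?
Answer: $\frac{100214611}{221} \approx 4.5346 \cdot 10^{5}$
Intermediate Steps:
$n = -56$ ($n = 0 - 56 = -56$)
$y{\left(g,a \right)} = \frac{a + g}{-56 + a}$ ($y{\left(g,a \right)} = \frac{g + a}{a - 56} = \frac{a + g}{-56 + a}$)
$y{\left(337,277 \right)} + 453457 = \frac{277 + 337}{-56 + 277} + 453457 = \frac{1}{221} \cdot 614 + 453457 = \frac{614}{221} + 453457 = \frac{100214611}{221}$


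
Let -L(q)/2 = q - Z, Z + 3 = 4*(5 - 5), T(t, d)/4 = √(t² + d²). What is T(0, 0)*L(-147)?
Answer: 0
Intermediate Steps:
T(t, d) = 4*√(d² + t²) (T(t, d) = 4*√(t² + d²) = 4*√(d² + t²))
Z = -3 (Z = -3 + 4*(5 - 5) = -3 + 4*0 = -3 + 0 = -3)
L(q) = -6 - 2*q (L(q) = -2*(q - 1*(-3)) = -2*(q + 3) = -2*(3 + q) = -6 - 2*q)
T(0, 0)*L(-147) = (4*√(0² + 0²))*(-6 - 2*(-147)) = (4*√(0 + 0))*(-6 + 294) = (4*√0)*288 = (4*0)*288 = 0*288 = 0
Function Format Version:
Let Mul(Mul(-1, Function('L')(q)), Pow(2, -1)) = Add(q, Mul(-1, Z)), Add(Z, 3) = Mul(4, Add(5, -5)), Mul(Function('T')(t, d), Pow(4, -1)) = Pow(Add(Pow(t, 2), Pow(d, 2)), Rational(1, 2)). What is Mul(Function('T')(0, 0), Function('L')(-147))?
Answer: 0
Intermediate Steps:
Function('T')(t, d) = Mul(4, Pow(Add(Pow(d, 2), Pow(t, 2)), Rational(1, 2))) (Function('T')(t, d) = Mul(4, Pow(Add(Pow(t, 2), Pow(d, 2)), Rational(1, 2))) = Mul(4, Pow(Add(Pow(d, 2), Pow(t, 2)), Rational(1, 2))))
Z = -3 (Z = Add(-3, Mul(4, Add(5, -5))) = Add(-3, Mul(4, 0)) = Add(-3, 0) = -3)
Function('L')(q) = Add(-6, Mul(-2, q)) (Function('L')(q) = Mul(-2, Add(q, Mul(-1, -3))) = Mul(-2, Add(q, 3)) = Mul(-2, Add(3, q)) = Add(-6, Mul(-2, q)))
Mul(Function('T')(0, 0), Function('L')(-147)) = Mul(Mul(4, Pow(Add(Pow(0, 2), Pow(0, 2)), Rational(1, 2))), Add(-6, Mul(-2, -147))) = Mul(Mul(4, Pow(Add(0, 0), Rational(1, 2))), Add(-6, 294)) = Mul(Mul(4, Pow(0, Rational(1, 2))), 288) = Mul(Mul(4, 0), 288) = Mul(0, 288) = 0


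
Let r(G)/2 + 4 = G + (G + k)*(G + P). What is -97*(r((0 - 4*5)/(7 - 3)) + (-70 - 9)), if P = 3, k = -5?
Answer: 5529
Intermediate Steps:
r(G) = -8 + 2*G + 2*(-5 + G)*(3 + G) (r(G) = -8 + 2*(G + (G - 5)*(G + 3)) = -8 + 2*(G + (-5 + G)*(3 + G)) = -8 + (2*G + 2*(-5 + G)*(3 + G)) = -8 + 2*G + 2*(-5 + G)*(3 + G))
-97*(r((0 - 4*5)/(7 - 3)) + (-70 - 9)) = -97*((-38 - 2*(0 - 4*5)/(7 - 3) + 2*((0 - 4*5)/(7 - 3))**2) + (-70 - 9)) = -97*((-38 - 2*(0 - 20)/4 + 2*((0 - 20)/4)**2) - 79) = -97*((-38 - (-40)/4 + 2*(-20*1/4)**2) - 79) = -97*((-38 - 2*(-5) + 2*(-5)**2) - 79) = -97*((-38 + 10 + 2*25) - 79) = -97*((-38 + 10 + 50) - 79) = -97*(22 - 79) = -97*(-57) = 5529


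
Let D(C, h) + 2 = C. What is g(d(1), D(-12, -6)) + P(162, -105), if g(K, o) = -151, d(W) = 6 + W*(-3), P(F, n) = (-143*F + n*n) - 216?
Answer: -12508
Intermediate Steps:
D(C, h) = -2 + C
P(F, n) = -216 + n² - 143*F (P(F, n) = (-143*F + n²) - 216 = (n² - 143*F) - 216 = -216 + n² - 143*F)
d(W) = 6 - 3*W
g(d(1), D(-12, -6)) + P(162, -105) = -151 + (-216 + (-105)² - 143*162) = -151 + (-216 + 11025 - 23166) = -151 - 12357 = -12508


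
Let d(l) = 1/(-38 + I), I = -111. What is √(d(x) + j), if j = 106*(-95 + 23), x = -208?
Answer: I*√169438181/149 ≈ 87.361*I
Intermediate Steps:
d(l) = -1/149 (d(l) = 1/(-38 - 111) = 1/(-149) = -1/149)
j = -7632 (j = 106*(-72) = -7632)
√(d(x) + j) = √(-1/149 - 7632) = √(-1137169/149) = I*√169438181/149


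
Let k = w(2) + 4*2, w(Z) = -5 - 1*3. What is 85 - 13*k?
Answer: 85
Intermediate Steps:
w(Z) = -8 (w(Z) = -5 - 3 = -8)
k = 0 (k = -8 + 4*2 = -8 + 8 = 0)
85 - 13*k = 85 - 13*0 = 85 + 0 = 85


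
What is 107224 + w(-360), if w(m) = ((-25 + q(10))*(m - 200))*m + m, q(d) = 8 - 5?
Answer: -4328336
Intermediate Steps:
q(d) = 3
w(m) = m + m*(4400 - 22*m) (w(m) = ((-25 + 3)*(m - 200))*m + m = (-22*(-200 + m))*m + m = (4400 - 22*m)*m + m = m*(4400 - 22*m) + m = m + m*(4400 - 22*m))
107224 + w(-360) = 107224 - 360*(4401 - 22*(-360)) = 107224 - 360*(4401 + 7920) = 107224 - 360*12321 = 107224 - 4435560 = -4328336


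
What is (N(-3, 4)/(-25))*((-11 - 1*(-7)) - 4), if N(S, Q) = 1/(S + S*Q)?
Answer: -8/375 ≈ -0.021333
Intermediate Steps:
N(S, Q) = 1/(S + Q*S)
(N(-3, 4)/(-25))*((-11 - 1*(-7)) - 4) = ((1/((-3)*(1 + 4)))/(-25))*((-11 - 1*(-7)) - 4) = (-⅓/5*(-1/25))*((-11 + 7) - 4) = (-⅓*⅕*(-1/25))*(-4 - 4) = -1/15*(-1/25)*(-8) = (1/375)*(-8) = -8/375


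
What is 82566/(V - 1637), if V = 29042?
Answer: 3058/1015 ≈ 3.0128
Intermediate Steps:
82566/(V - 1637) = 82566/(29042 - 1637) = 82566/27405 = 82566*(1/27405) = 3058/1015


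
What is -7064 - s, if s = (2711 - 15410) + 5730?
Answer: -95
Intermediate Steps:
s = -6969 (s = -12699 + 5730 = -6969)
-7064 - s = -7064 - 1*(-6969) = -7064 + 6969 = -95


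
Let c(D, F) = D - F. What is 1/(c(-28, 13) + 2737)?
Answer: 1/2696 ≈ 0.00037092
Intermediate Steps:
1/(c(-28, 13) + 2737) = 1/((-28 - 1*13) + 2737) = 1/((-28 - 13) + 2737) = 1/(-41 + 2737) = 1/2696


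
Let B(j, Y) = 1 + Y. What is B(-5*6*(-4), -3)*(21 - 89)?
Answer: 136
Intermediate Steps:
B(-5*6*(-4), -3)*(21 - 89) = (1 - 3)*(21 - 89) = -2*(-68) = 136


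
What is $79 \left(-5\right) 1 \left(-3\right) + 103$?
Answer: $1288$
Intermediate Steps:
$79 \left(-5\right) 1 \left(-3\right) + 103 = 79 \left(\left(-5\right) \left(-3\right)\right) + 103 = 79 \cdot 15 + 103 = 1185 + 103 = 1288$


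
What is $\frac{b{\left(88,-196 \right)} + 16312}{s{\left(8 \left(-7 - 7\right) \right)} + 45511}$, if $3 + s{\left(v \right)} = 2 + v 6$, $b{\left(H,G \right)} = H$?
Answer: $\frac{8200}{22419} \approx 0.36576$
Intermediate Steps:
$s{\left(v \right)} = -1 + 6 v$ ($s{\left(v \right)} = -3 + \left(2 + v 6\right) = -3 + \left(2 + 6 v\right) = -1 + 6 v$)
$\frac{b{\left(88,-196 \right)} + 16312}{s{\left(8 \left(-7 - 7\right) \right)} + 45511} = \frac{88 + 16312}{\left(-1 + 6 \cdot 8 \left(-7 - 7\right)\right) + 45511} = \frac{16400}{\left(-1 + 6 \cdot 8 \left(-14\right)\right) + 45511} = \frac{16400}{\left(-1 + 6 \left(-112\right)\right) + 45511} = \frac{16400}{\left(-1 - 672\right) + 45511} = \frac{16400}{-673 + 45511} = \frac{16400}{44838} = 16400 \cdot \frac{1}{44838} = \frac{8200}{22419}$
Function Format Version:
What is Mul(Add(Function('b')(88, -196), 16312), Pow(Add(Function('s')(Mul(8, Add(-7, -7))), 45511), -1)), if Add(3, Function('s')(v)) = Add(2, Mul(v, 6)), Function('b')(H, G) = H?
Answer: Rational(8200, 22419) ≈ 0.36576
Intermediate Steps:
Function('s')(v) = Add(-1, Mul(6, v)) (Function('s')(v) = Add(-3, Add(2, Mul(v, 6))) = Add(-3, Add(2, Mul(6, v))) = Add(-1, Mul(6, v)))
Mul(Add(Function('b')(88, -196), 16312), Pow(Add(Function('s')(Mul(8, Add(-7, -7))), 45511), -1)) = Mul(Add(88, 16312), Pow(Add(Add(-1, Mul(6, Mul(8, Add(-7, -7)))), 45511), -1)) = Mul(16400, Pow(Add(Add(-1, Mul(6, Mul(8, -14))), 45511), -1)) = Mul(16400, Pow(Add(Add(-1, Mul(6, -112)), 45511), -1)) = Mul(16400, Pow(Add(Add(-1, -672), 45511), -1)) = Mul(16400, Pow(Add(-673, 45511), -1)) = Mul(16400, Pow(44838, -1)) = Mul(16400, Rational(1, 44838)) = Rational(8200, 22419)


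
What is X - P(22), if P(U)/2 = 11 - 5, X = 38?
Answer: 26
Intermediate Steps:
P(U) = 12 (P(U) = 2*(11 - 5) = 2*6 = 12)
X - P(22) = 38 - 1*12 = 38 - 12 = 26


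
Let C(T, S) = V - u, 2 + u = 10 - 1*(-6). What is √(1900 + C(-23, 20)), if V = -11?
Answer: 25*√3 ≈ 43.301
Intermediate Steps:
u = 14 (u = -2 + (10 - 1*(-6)) = -2 + (10 + 6) = -2 + 16 = 14)
C(T, S) = -25 (C(T, S) = -11 - 1*14 = -11 - 14 = -25)
√(1900 + C(-23, 20)) = √(1900 - 25) = √1875 = 25*√3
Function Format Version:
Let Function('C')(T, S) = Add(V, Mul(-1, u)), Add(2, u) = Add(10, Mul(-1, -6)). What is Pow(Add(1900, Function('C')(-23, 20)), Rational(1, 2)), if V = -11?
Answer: Mul(25, Pow(3, Rational(1, 2))) ≈ 43.301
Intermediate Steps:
u = 14 (u = Add(-2, Add(10, Mul(-1, -6))) = Add(-2, Add(10, 6)) = Add(-2, 16) = 14)
Function('C')(T, S) = -25 (Function('C')(T, S) = Add(-11, Mul(-1, 14)) = Add(-11, -14) = -25)
Pow(Add(1900, Function('C')(-23, 20)), Rational(1, 2)) = Pow(Add(1900, -25), Rational(1, 2)) = Pow(1875, Rational(1, 2)) = Mul(25, Pow(3, Rational(1, 2)))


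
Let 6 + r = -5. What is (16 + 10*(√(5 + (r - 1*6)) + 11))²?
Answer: 14676 + 5040*I*√3 ≈ 14676.0 + 8729.5*I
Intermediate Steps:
r = -11 (r = -6 - 5 = -11)
(16 + 10*(√(5 + (r - 1*6)) + 11))² = (16 + 10*(√(5 + (-11 - 1*6)) + 11))² = (16 + 10*(√(5 + (-11 - 6)) + 11))² = (16 + 10*(√(5 - 17) + 11))² = (16 + 10*(√(-12) + 11))² = (16 + 10*(2*I*√3 + 11))² = (16 + 10*(11 + 2*I*√3))² = (16 + (110 + 20*I*√3))² = (126 + 20*I*√3)²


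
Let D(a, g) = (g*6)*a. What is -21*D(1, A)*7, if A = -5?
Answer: 4410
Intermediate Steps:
D(a, g) = 6*a*g (D(a, g) = (6*g)*a = 6*a*g)
-21*D(1, A)*7 = -126*(-5)*7 = -21*(-30)*7 = 630*7 = 4410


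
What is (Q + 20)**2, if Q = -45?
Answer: 625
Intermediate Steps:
(Q + 20)**2 = (-45 + 20)**2 = (-25)**2 = 625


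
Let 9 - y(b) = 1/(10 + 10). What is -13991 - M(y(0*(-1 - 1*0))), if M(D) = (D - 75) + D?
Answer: -139339/10 ≈ -13934.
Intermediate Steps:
y(b) = 179/20 (y(b) = 9 - 1/(10 + 10) = 9 - 1/20 = 179/20)
M(D) = -75 + 2*D (M(D) = (-75 + D) + D = -75 + 2*D)
-13991 - M(y(0*(-1 - 1*0))) = -13991 - (-75 + 2*(179/20)) = -13991 - (-75 + 179/10) = -13991 - 1*(-571/10) = -13991 + 571/10 = -139339/10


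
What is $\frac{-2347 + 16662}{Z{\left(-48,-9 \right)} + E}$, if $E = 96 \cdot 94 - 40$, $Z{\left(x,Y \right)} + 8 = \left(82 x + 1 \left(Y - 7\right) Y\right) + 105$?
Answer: $\frac{14315}{5289} \approx 2.7066$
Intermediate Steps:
$Z{\left(x,Y \right)} = 97 + 82 x + Y \left(-7 + Y\right)$ ($Z{\left(x,Y \right)} = -8 + \left(\left(82 x + 1 \left(Y - 7\right) Y\right) + 105\right) = -8 + \left(\left(82 x + 1 \left(-7 + Y\right) Y\right) + 105\right) = -8 + \left(\left(82 x + \left(-7 + Y\right) Y\right) + 105\right) = -8 + \left(\left(82 x + Y \left(-7 + Y\right)\right) + 105\right) = -8 + \left(105 + 82 x + Y \left(-7 + Y\right)\right) = 97 + 82 x + Y \left(-7 + Y\right)$)
$E = 8984$ ($E = 9024 - 40 = 8984$)
$\frac{-2347 + 16662}{Z{\left(-48,-9 \right)} + E} = \frac{-2347 + 16662}{\left(97 + \left(-9\right)^{2} - -63 + 82 \left(-48\right)\right) + 8984} = \frac{14315}{\left(97 + 81 + 63 - 3936\right) + 8984} = \frac{14315}{-3695 + 8984} = \frac{14315}{5289}$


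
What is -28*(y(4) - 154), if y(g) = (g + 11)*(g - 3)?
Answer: 3892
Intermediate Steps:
y(g) = (-3 + g)*(11 + g) (y(g) = (11 + g)*(-3 + g) = (-3 + g)*(11 + g))
-28*(y(4) - 154) = -28*((-33 + 4**2 + 8*4) - 154) = -28*((-33 + 16 + 32) - 154) = -28*(15 - 154) = -28*(-139) = 3892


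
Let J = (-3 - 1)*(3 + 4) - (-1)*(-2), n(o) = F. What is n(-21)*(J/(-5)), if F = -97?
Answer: -582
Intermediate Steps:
n(o) = -97
J = -30 (J = -4*7 - 1*2 = -28 - 2 = -30)
n(-21)*(J/(-5)) = -(-2910)/(-5) = -(-2910)*(-1)/5 = -97*6 = -582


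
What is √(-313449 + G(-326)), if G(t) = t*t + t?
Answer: I*√207499 ≈ 455.52*I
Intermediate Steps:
G(t) = t + t² (G(t) = t² + t = t + t²)
√(-313449 + G(-326)) = √(-313449 - 326*(1 - 326)) = √(-313449 - 326*(-325)) = √(-313449 + 105950) = √(-207499) = I*√207499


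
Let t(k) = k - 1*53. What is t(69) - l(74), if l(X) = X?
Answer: -58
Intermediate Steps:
t(k) = -53 + k (t(k) = k - 53 = -53 + k)
t(69) - l(74) = (-53 + 69) - 1*74 = 16 - 74 = -58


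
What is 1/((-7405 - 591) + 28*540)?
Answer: 1/7124 ≈ 0.00014037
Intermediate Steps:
1/((-7405 - 591) + 28*540) = 1/(-7996 + 15120) = 1/7124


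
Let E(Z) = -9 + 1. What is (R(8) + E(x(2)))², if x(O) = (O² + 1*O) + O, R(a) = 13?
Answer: 25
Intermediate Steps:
x(O) = O² + 2*O (x(O) = (O² + O) + O = (O + O²) + O = O² + 2*O)
E(Z) = -8
(R(8) + E(x(2)))² = (13 - 8)² = 5² = 25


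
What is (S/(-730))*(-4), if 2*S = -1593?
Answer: -1593/365 ≈ -4.3644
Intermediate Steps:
S = -1593/2 (S = (1/2)*(-1593) = -1593/2 ≈ -796.50)
(S/(-730))*(-4) = -1593/2/(-730)*(-4) = -1593/2*(-1/730)*(-4) = (1593/1460)*(-4) = -1593/365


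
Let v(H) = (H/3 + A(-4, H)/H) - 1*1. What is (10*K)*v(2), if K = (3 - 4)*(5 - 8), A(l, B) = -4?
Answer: -70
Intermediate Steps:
K = 3 (K = -1*(-3) = 3)
v(H) = -1 - 4/H + H/3 (v(H) = (H/3 - 4/H) - 1*1 = (H*(⅓) - 4/H) - 1 = (H/3 - 4/H) - 1 = (-4/H + H/3) - 1 = -1 - 4/H + H/3)
(10*K)*v(2) = (10*3)*(-1 - 4/2 + (⅓)*2) = 30*(-1 - 4*½ + ⅔) = 30*(-1 - 2 + ⅔) = 30*(-7/3) = -70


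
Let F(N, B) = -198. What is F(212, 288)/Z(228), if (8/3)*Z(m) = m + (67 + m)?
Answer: -528/523 ≈ -1.0096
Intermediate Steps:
Z(m) = 201/8 + 3*m/4 (Z(m) = 3*(m + (67 + m))/8 = 3*(67 + 2*m)/8 = 201/8 + 3*m/4)
F(212, 288)/Z(228) = -198/(201/8 + (¾)*228) = -198/(201/8 + 171) = -198/1569/8 = -198*8/1569 = -528/523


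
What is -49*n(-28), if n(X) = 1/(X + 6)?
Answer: 49/22 ≈ 2.2273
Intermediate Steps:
n(X) = 1/(6 + X)
-49*n(-28) = -49/(6 - 28) = -49/(-22) = -49*(-1/22) = 49/22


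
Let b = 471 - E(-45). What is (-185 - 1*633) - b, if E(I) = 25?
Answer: -1264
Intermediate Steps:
b = 446 (b = 471 - 1*25 = 471 - 25 = 446)
(-185 - 1*633) - b = (-185 - 1*633) - 1*446 = (-185 - 633) - 446 = -818 - 446 = -1264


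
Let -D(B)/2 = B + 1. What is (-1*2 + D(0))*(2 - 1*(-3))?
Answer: -20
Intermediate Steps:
D(B) = -2 - 2*B (D(B) = -2*(B + 1) = -2*(1 + B) = -2 - 2*B)
(-1*2 + D(0))*(2 - 1*(-3)) = (-1*2 + (-2 - 2*0))*(2 - 1*(-3)) = (-2 + (-2 + 0))*(2 + 3) = (-2 - 2)*5 = -4*5 = -20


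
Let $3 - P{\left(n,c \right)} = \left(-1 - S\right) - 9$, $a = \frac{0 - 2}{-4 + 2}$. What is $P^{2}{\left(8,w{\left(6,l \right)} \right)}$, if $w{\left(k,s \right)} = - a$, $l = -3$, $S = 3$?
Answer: $256$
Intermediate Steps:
$a = 1$ ($a = - \frac{2}{-2} = \left(-2\right) \left(- \frac{1}{2}\right) = 1$)
$w{\left(k,s \right)} = -1$ ($w{\left(k,s \right)} = \left(-1\right) 1 = -1$)
$P{\left(n,c \right)} = 16$ ($P{\left(n,c \right)} = 3 - \left(\left(-1 - 3\right) - 9\right) = 3 - \left(-4 - 9\right) = 3 - -13 = 3 + 13 = 16$)
$P^{2}{\left(8,w{\left(6,l \right)} \right)} = 16^{2} = 256$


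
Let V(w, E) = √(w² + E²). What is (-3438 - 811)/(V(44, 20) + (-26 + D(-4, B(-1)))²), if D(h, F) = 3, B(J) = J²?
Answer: -2247721/277505 + 16996*√146/277505 ≈ -7.3597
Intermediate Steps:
V(w, E) = √(E² + w²)
(-3438 - 811)/(V(44, 20) + (-26 + D(-4, B(-1)))²) = (-3438 - 811)/(√(20² + 44²) + (-26 + 3)²) = -4249/(√(400 + 1936) + (-23)²) = -4249/(√2336 + 529) = -4249/(4*√146 + 529) = -4249/(529 + 4*√146)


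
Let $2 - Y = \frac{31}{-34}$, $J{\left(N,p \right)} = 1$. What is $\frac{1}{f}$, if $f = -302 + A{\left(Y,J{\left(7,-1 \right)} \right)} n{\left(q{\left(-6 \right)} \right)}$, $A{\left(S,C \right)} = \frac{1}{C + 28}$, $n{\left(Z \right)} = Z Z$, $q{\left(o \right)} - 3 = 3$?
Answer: $- \frac{29}{8722} \approx -0.0033249$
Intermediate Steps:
$q{\left(o \right)} = 6$ ($q{\left(o \right)} = 3 + 3 = 6$)
$Y = \frac{99}{34}$ ($Y = 2 - \frac{31}{-34} = 2 - 31 \left(- \frac{1}{34}\right) = 2 - - \frac{31}{34} = 2 + \frac{31}{34} = \frac{99}{34} \approx 2.9118$)
$n{\left(Z \right)} = Z^{2}$
$A{\left(S,C \right)} = \frac{1}{28 + C}$
$f = - \frac{8722}{29}$ ($f = -302 + \frac{6^{2}}{28 + 1} = -302 + \frac{1}{29} \cdot 36 = -302 + \frac{36}{29} = - \frac{8722}{29} \approx -300.76$)
$\frac{1}{f} = \frac{1}{- \frac{8722}{29}} = - \frac{29}{8722}$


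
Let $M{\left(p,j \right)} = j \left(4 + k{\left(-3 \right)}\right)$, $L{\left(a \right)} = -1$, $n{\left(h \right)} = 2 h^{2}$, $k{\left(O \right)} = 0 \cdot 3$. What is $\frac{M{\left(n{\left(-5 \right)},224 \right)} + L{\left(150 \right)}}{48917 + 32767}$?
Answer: $\frac{895}{81684} \approx 0.010957$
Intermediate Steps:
$k{\left(O \right)} = 0$
$M{\left(p,j \right)} = 4 j$ ($M{\left(p,j \right)} = j \left(4 + 0\right) = j 4 = 4 j$)
$\frac{M{\left(n{\left(-5 \right)},224 \right)} + L{\left(150 \right)}}{48917 + 32767} = \frac{4 \cdot 224 - 1}{48917 + 32767} = \frac{896 - 1}{81684} = 895 \cdot \frac{1}{81684} = \frac{895}{81684}$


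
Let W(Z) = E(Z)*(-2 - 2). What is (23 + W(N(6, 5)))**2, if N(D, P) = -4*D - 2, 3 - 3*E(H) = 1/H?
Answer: 546121/1521 ≈ 359.05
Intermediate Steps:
E(H) = 1 - 1/(3*H)
N(D, P) = -2 - 4*D
W(Z) = -4*(-1/3 + Z)/Z (W(Z) = ((-1/3 + Z)/Z)*(-2 - 2) = ((-1/3 + Z)/Z)*(-4) = -4*(-1/3 + Z)/Z)
(23 + W(N(6, 5)))**2 = (23 + (-4 + 4/(3*(-2 - 4*6))))**2 = (23 + (-4 + 4/(3*(-2 - 24))))**2 = (23 + (-4 + (4/3)/(-26)))**2 = (23 + (-4 + (4/3)*(-1/26)))**2 = (23 + (-4 - 2/39))**2 = (23 - 158/39)**2 = (739/39)**2 = 546121/1521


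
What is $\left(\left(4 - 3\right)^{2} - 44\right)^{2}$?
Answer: $1849$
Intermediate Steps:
$\left(\left(4 - 3\right)^{2} - 44\right)^{2} = \left(1^{2} - 44\right)^{2} = \left(1 - 44\right)^{2} = \left(-43\right)^{2} = 1849$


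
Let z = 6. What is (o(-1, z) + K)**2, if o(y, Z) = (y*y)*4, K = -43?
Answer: 1521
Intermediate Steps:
o(y, Z) = 4*y**2 (o(y, Z) = y**2*4 = 4*y**2)
(o(-1, z) + K)**2 = (4*(-1)**2 - 43)**2 = (4*1 - 43)**2 = (4 - 43)**2 = (-39)**2 = 1521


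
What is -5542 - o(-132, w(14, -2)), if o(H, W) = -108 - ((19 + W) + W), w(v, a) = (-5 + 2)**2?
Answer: -5397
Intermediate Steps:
w(v, a) = 9 (w(v, a) = (-3)**2 = 9)
o(H, W) = -127 - 2*W (o(H, W) = -108 - (19 + 2*W) = -108 + (-19 - 2*W) = -127 - 2*W)
-5542 - o(-132, w(14, -2)) = -5542 - (-127 - 2*9) = -5542 - (-127 - 18) = -5542 - 1*(-145) = -5542 + 145 = -5397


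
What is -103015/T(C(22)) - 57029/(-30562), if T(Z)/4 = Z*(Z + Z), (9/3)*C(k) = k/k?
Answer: -2023903117/17464 ≈ -1.1589e+5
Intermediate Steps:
C(k) = 1/3 (C(k) = (k/k)/3 = (1/3)*1 = 1/3)
T(Z) = 8*Z**2 (T(Z) = 4*(Z*(Z + Z)) = 4*(Z*(2*Z)) = 4*(2*Z**2) = 8*Z**2)
-103015/T(C(22)) - 57029/(-30562) = -103015/(8*(1/3)**2) - 57029/(-30562) = -103015/(8*(1/9)) - 57029*(-1/30562) = -103015/8/9 + 8147/4366 = -103015*9/8 + 8147/4366 = -927135/8 + 8147/4366 = -2023903117/17464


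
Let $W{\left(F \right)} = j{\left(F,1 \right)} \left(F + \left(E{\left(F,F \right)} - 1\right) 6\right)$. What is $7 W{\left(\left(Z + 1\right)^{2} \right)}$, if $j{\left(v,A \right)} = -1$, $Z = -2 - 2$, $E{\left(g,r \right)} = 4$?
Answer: $-189$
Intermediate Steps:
$Z = -4$ ($Z = -2 - 2 = -4$)
$W{\left(F \right)} = -18 - F$ ($W{\left(F \right)} = - (F + \left(4 - 1\right) 6) = - (F + 3 \cdot 6) = - (F + 18) = - (18 + F) = -18 - F$)
$7 W{\left(\left(Z + 1\right)^{2} \right)} = 7 \left(-18 - \left(-4 + 1\right)^{2}\right) = 7 \left(-18 - \left(-3\right)^{2}\right) = 7 \left(-18 - 9\right) = 7 \left(-27\right) = -189$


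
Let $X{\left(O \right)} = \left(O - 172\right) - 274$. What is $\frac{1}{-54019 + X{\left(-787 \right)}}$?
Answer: $- \frac{1}{55252} \approx -1.8099 \cdot 10^{-5}$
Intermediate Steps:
$X{\left(O \right)} = -446 + O$ ($X{\left(O \right)} = \left(-172 + O\right) - 274 = -446 + O$)
$\frac{1}{-54019 + X{\left(-787 \right)}} = \frac{1}{-54019 - 1233} = \frac{1}{-55252} = - \frac{1}{55252}$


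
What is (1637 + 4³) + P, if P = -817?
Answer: 884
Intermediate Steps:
(1637 + 4³) + P = (1637 + 4³) - 817 = (1637 + 64) - 817 = 1701 - 817 = 884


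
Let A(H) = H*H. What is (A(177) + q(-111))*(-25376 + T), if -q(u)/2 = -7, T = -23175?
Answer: -1521733993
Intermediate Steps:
q(u) = 14 (q(u) = -2*(-7) = 14)
A(H) = H²
(A(177) + q(-111))*(-25376 + T) = (177² + 14)*(-25376 - 23175) = (31329 + 14)*(-48551) = 31343*(-48551) = -1521733993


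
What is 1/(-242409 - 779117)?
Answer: -1/1021526 ≈ -9.7893e-7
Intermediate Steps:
1/(-242409 - 779117) = 1/(-1021526) = -1/1021526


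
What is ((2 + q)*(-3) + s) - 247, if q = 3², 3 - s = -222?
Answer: -55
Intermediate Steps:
s = 225 (s = 3 - 1*(-222) = 3 + 222 = 225)
q = 9
((2 + q)*(-3) + s) - 247 = ((2 + 9)*(-3) + 225) - 247 = (11*(-3) + 225) - 247 = (-33 + 225) - 247 = 192 - 247 = -55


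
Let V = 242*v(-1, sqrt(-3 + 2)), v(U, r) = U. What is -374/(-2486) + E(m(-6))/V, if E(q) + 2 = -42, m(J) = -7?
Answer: 413/1243 ≈ 0.33226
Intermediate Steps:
V = -242 (V = 242*(-1) = -242)
E(q) = -44 (E(q) = -2 - 42 = -44)
-374/(-2486) + E(m(-6))/V = -374/(-2486) - 44/(-242) = -374*(-1/2486) - 44*(-1/242) = 17/113 + 2/11 = 413/1243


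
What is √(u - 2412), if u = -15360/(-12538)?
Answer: 2*I*√23686081203/6269 ≈ 49.1*I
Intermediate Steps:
u = 7680/6269 (u = -15360*(-1/12538) = 7680/6269 ≈ 1.2251)
√(u - 2412) = √(7680/6269 - 2412) = √(-15113148/6269) = 2*I*√23686081203/6269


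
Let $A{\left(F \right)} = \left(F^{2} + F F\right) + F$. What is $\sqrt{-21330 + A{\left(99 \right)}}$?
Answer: $3 i \sqrt{181} \approx 40.361 i$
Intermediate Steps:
$A{\left(F \right)} = F + 2 F^{2}$ ($A{\left(F \right)} = \left(F^{2} + F^{2}\right) + F = 2 F^{2} + F = F + 2 F^{2}$)
$\sqrt{-21330 + A{\left(99 \right)}} = \sqrt{-21330 + 99 \left(1 + 2 \cdot 99\right)} = \sqrt{-21330 + 99 \left(1 + 198\right)} = \sqrt{-21330 + 99 \cdot 199} = \sqrt{-21330 + 19701} = \sqrt{-1629} = 3 i \sqrt{181}$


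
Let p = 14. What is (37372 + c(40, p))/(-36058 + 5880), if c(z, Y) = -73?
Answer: -37299/30178 ≈ -1.2360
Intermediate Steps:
(37372 + c(40, p))/(-36058 + 5880) = (37372 - 73)/(-36058 + 5880) = 37299/(-30178) = 37299*(-1/30178) = -37299/30178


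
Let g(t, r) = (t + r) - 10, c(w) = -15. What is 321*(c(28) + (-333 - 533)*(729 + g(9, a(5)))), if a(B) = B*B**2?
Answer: -237126873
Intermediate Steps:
a(B) = B**3
g(t, r) = -10 + r + t (g(t, r) = (r + t) - 10 = -10 + r + t)
321*(c(28) + (-333 - 533)*(729 + g(9, a(5)))) = 321*(-15 + (-333 - 533)*(729 + (-10 + 5**3 + 9))) = 321*(-15 - 866*(729 + (-10 + 125 + 9))) = 321*(-15 - 866*(729 + 124)) = 321*(-15 - 866*853) = 321*(-15 - 738698) = 321*(-738713) = -237126873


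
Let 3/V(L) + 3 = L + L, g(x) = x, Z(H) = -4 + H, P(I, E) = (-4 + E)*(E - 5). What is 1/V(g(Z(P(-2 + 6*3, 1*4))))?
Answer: -11/3 ≈ -3.6667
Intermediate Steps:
P(I, E) = (-5 + E)*(-4 + E) (P(I, E) = (-4 + E)*(-5 + E) = (-5 + E)*(-4 + E))
V(L) = 3/(-3 + 2*L) (V(L) = 3/(-3 + (L + L)) = 3/(-3 + 2*L))
1/V(g(Z(P(-2 + 6*3, 1*4)))) = 1/(3/(-3 + 2*(-4 + (20 + (1*4)² - 9*4)))) = 1/(3/(-3 + 2*(-4 + (20 + 4² - 9*4)))) = 1/(3/(-3 + 2*(-4 + (20 + 16 - 36)))) = 1/(3/(-3 + 2*(-4 + 0))) = 1/(3/(-3 + 2*(-4))) = 1/(3/(-3 - 8)) = 1/(3/(-11)) = 1/(3*(-1/11)) = 1/(-3/11) = -11/3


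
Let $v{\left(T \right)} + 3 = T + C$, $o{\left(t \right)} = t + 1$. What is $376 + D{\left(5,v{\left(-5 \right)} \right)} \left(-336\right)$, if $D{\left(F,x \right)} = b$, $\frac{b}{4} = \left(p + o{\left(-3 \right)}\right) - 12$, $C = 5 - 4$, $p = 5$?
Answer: $12472$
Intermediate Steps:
$C = 1$ ($C = 5 - 4 = 1$)
$o{\left(t \right)} = 1 + t$
$v{\left(T \right)} = -2 + T$ ($v{\left(T \right)} = -3 + \left(T + 1\right) = -3 + \left(1 + T\right) = -2 + T$)
$b = -36$ ($b = 4 \left(\left(5 + \left(1 - 3\right)\right) - 12\right) = 4 \left(\left(5 - 2\right) - 12\right) = 4 \left(3 - 12\right) = 4 \left(-9\right) = -36$)
$D{\left(F,x \right)} = -36$
$376 + D{\left(5,v{\left(-5 \right)} \right)} \left(-336\right) = 376 - -12096 = 376 + 12096 = 12472$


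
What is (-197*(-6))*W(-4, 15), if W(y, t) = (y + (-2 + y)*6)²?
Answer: 1891200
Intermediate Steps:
W(y, t) = (-12 + 7*y)² (W(y, t) = (y + (-12 + 6*y))² = (-12 + 7*y)²)
(-197*(-6))*W(-4, 15) = (-197*(-6))*(-12 + 7*(-4))² = 1182*(-12 - 28)² = 1182*(-40)² = 1182*1600 = 1891200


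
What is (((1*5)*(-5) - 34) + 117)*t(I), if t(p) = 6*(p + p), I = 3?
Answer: 2088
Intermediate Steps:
t(p) = 12*p (t(p) = 6*(2*p) = 12*p)
(((1*5)*(-5) - 34) + 117)*t(I) = (((1*5)*(-5) - 34) + 117)*(12*3) = ((5*(-5) - 34) + 117)*36 = ((-25 - 34) + 117)*36 = (-59 + 117)*36 = 58*36 = 2088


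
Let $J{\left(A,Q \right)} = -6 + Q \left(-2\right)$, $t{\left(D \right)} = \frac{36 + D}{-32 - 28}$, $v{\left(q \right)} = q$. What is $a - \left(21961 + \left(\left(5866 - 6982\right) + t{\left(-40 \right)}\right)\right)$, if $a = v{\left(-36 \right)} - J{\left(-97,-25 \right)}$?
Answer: $- \frac{313876}{15} \approx -20925.0$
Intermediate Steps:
$t{\left(D \right)} = - \frac{3}{5} - \frac{D}{60}$ ($t{\left(D \right)} = \frac{36 + D}{-60} = \left(36 + D\right) \left(- \frac{1}{60}\right) = - \frac{3}{5} - \frac{D}{60}$)
$J{\left(A,Q \right)} = -6 - 2 Q$
$a = -80$ ($a = -36 - \left(-6 - -50\right) = -36 - \left(-6 + 50\right) = -36 - 44 = -80$)
$a - \left(21961 + \left(\left(5866 - 6982\right) + t{\left(-40 \right)}\right)\right) = -80 - \left(21961 + \left(\left(5866 - 6982\right) - - \frac{1}{15}\right)\right) = -80 - \left(21961 + \left(-1116 + \left(- \frac{3}{5} + \frac{2}{3}\right)\right)\right) = -80 - \left(21961 + \left(-1116 + \frac{1}{15}\right)\right) = -80 - \left(21961 - \frac{16739}{15}\right) = -80 - \frac{312676}{15} = - \frac{313876}{15}$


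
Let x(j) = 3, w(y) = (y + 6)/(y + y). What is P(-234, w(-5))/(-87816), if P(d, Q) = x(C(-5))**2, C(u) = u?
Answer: -3/29272 ≈ -0.00010249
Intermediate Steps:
w(y) = (6 + y)/(2*y) (w(y) = (6 + y)/((2*y)) = (6 + y)*(1/(2*y)) = (6 + y)/(2*y))
P(d, Q) = 9 (P(d, Q) = 3**2 = 9)
P(-234, w(-5))/(-87816) = 9/(-87816) = 9*(-1/87816) = -3/29272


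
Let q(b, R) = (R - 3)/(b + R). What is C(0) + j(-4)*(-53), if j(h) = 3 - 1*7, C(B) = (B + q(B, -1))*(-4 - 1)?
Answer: 192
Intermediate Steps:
q(b, R) = (-3 + R)/(R + b)
C(B) = -5*B + 20/(-1 + B) (C(B) = (B + (-3 - 1)/(-1 + B))*(-4 - 1) = (B - 4/(-1 + B))*(-5) = -5*B + 20/(-1 + B))
j(h) = -4 (j(h) = 3 - 7 = -4)
C(0) + j(-4)*(-53) = 5*(4 - 1*0*(-1 + 0))/(-1 + 0) - 4*(-53) = 5*(4 - 1*0*(-1))/(-1) + 212 = 5*(-1)*(4 + 0) + 212 = 5*(-1)*4 + 212 = -20 + 212 = 192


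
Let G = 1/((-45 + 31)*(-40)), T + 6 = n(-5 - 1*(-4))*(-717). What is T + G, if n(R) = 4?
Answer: -1609439/560 ≈ -2874.0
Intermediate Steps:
T = -2874 (T = -6 + 4*(-717) = -6 - 2868 = -2874)
G = 1/560 (G = 1/(-14*(-40)) = 1/560 ≈ 0.0017857)
T + G = -2874 + 1/560 = -1609439/560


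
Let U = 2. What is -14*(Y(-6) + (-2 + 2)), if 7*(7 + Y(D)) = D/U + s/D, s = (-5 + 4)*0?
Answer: 104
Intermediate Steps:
s = 0 (s = -1*0 = 0)
Y(D) = -7 + D/14 (Y(D) = -7 + (D/2 + 0/D)/7 = -7 + (D*(½) + 0)/7 = -7 + (D/2 + 0)/7 = -7 + (D/2)/7 = -7 + D/14)
-14*(Y(-6) + (-2 + 2)) = -14*((-7 + (1/14)*(-6)) + (-2 + 2)) = -14*((-7 - 3/7) + 0) = -14*(-52/7 + 0) = -14*(-52/7) = 104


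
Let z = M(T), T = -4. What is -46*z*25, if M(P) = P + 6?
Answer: -2300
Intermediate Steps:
M(P) = 6 + P
z = 2 (z = 6 - 4 = 2)
-46*z*25 = -46*2*25 = -92*25 = -2300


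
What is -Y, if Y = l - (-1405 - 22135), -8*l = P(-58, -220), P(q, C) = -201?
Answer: -188521/8 ≈ -23565.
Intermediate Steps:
l = 201/8 (l = -⅛*(-201) = 201/8 ≈ 25.125)
Y = 188521/8 (Y = 201/8 - (-1405 - 22135) = 201/8 - 1*(-23540) = 201/8 + 23540 = 188521/8 ≈ 23565.)
-Y = -1*188521/8 = -188521/8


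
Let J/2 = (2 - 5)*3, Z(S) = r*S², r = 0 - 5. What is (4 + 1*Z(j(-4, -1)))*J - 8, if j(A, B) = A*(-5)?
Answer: 35920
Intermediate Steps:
j(A, B) = -5*A
r = -5
Z(S) = -5*S²
J = -18 (J = 2*((2 - 5)*3) = 2*(-3*3) = 2*(-9) = -18)
(4 + 1*Z(j(-4, -1)))*J - 8 = (4 + 1*(-5*(-5*(-4))²))*(-18) - 8 = (4 + 1*(-5*20²))*(-18) - 8 = (4 + 1*(-5*400))*(-18) - 8 = (4 + 1*(-2000))*(-18) - 8 = (4 - 2000)*(-18) - 8 = -1996*(-18) - 8 = 35928 - 8 = 35920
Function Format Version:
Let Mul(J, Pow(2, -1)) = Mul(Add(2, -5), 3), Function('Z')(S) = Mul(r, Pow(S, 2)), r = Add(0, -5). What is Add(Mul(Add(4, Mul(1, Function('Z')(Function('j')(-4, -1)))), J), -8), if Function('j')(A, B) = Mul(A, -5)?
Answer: 35920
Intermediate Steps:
Function('j')(A, B) = Mul(-5, A)
r = -5
Function('Z')(S) = Mul(-5, Pow(S, 2))
J = -18 (J = Mul(2, Mul(Add(2, -5), 3)) = Mul(2, Mul(-3, 3)) = Mul(2, -9) = -18)
Add(Mul(Add(4, Mul(1, Function('Z')(Function('j')(-4, -1)))), J), -8) = Add(Mul(Add(4, Mul(1, Mul(-5, Pow(Mul(-5, -4), 2)))), -18), -8) = Add(Mul(Add(4, Mul(1, Mul(-5, Pow(20, 2)))), -18), -8) = Add(Mul(Add(4, Mul(1, Mul(-5, 400))), -18), -8) = Add(Mul(Add(4, Mul(1, -2000)), -18), -8) = Add(Mul(Add(4, -2000), -18), -8) = Add(Mul(-1996, -18), -8) = Add(35928, -8) = 35920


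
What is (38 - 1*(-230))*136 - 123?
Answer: 36325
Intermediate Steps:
(38 - 1*(-230))*136 - 123 = (38 + 230)*136 - 123 = 268*136 - 123 = 36448 - 123 = 36325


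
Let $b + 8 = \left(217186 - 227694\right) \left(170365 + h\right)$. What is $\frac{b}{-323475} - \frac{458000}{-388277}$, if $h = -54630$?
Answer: $\frac{472348657812476}{125597902575} \approx 3760.8$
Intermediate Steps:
$b = -1216143388$ ($b = -8 + \left(217186 - 227694\right) \left(170365 - 54630\right) = -8 - 1216143380 = -1216143388$)
$\frac{b}{-323475} - \frac{458000}{-388277} = - \frac{1216143388}{-323475} - \frac{458000}{-388277} = \left(-1216143388\right) \left(- \frac{1}{323475}\right) - - \frac{458000}{388277} = \frac{1216143388}{323475} + \frac{458000}{388277} = \frac{472348657812476}{125597902575}$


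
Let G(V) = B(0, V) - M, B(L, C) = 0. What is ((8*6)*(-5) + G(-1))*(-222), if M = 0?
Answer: 53280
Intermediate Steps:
G(V) = 0 (G(V) = 0 - 1*0 = 0 + 0 = 0)
((8*6)*(-5) + G(-1))*(-222) = ((8*6)*(-5) + 0)*(-222) = (48*(-5) + 0)*(-222) = (-240 + 0)*(-222) = -240*(-222) = 53280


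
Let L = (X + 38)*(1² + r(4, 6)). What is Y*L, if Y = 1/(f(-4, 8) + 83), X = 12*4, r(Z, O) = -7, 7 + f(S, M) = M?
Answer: -43/7 ≈ -6.1429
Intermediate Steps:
f(S, M) = -7 + M
X = 48
Y = 1/84 (Y = 1/((-7 + 8) + 83) = 1/(1 + 83) = 1/84 ≈ 0.011905)
L = -516 (L = (48 + 38)*(1² - 7) = 86*(1 - 7) = 86*(-6) = -516)
Y*L = (1/84)*(-516) = -43/7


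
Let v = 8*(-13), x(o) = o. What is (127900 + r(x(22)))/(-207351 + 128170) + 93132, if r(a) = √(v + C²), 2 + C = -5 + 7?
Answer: 7374156992/79181 - 2*I*√26/79181 ≈ 93130.0 - 0.00012879*I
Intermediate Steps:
v = -104
C = 0 (C = -2 + (-5 + 7) = -2 + 2 = 0)
r(a) = 2*I*√26 (r(a) = √(-104 + 0²) = √(-104 + 0) = √(-104) = 2*I*√26)
(127900 + r(x(22)))/(-207351 + 128170) + 93132 = (127900 + 2*I*√26)/(-207351 + 128170) + 93132 = (127900 + 2*I*√26)/(-79181) + 93132 = (127900 + 2*I*√26)*(-1/79181) + 93132 = (-127900/79181 - 2*I*√26/79181) + 93132 = 7374156992/79181 - 2*I*√26/79181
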